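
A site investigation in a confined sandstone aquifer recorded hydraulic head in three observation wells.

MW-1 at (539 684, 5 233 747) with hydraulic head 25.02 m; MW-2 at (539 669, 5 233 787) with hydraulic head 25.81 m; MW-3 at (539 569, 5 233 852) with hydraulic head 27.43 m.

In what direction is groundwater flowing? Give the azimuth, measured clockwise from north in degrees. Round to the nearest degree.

166°

With h = a·x + b·y + c and MW-1 as origin, the differences give:
  (-15)·a + 40·b = +0.79
  (-115)·a + 105·b = +2.41
Eliminate b (×105 and ×40, subtract): 3025·a = -13.450 → a = ∂h/∂x = -0.004446
Back-substitute: b = ∂h/∂y = +0.01808.
Flow direction (−∇h) has components (+0.004446 E, -0.01808 N).
Azimuth = atan2(E, N) = atan2(+0.004446, -0.01808) = 166.2° ≈ 166°.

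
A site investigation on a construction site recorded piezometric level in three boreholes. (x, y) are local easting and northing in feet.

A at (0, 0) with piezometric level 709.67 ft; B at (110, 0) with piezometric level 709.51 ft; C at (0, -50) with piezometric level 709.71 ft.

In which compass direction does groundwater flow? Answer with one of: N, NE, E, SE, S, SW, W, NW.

NE

∂h/∂x = (709.51 − 709.67) / (110 − 0) = -0.001455
∂h/∂y = (709.71 − 709.67) / (-50 − 0) = -0.0008000
Flow = −∇h = (+0.001455 east, +0.0008000 north), which points northeast.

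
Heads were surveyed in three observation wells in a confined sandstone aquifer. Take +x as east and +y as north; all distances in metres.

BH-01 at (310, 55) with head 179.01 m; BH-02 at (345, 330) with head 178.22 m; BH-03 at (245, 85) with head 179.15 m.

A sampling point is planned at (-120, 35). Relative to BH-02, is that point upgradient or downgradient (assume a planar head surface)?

With h = a·x + b·y + c and BH-01 as origin, the differences give:
  35·a + 275·b = -0.79
  (-65)·a + 30·b = +0.14
Eliminate b (×30 and ×275, subtract): 18925·a = -62.200 → a = ∂h/∂x = -0.003287
Back-substitute: b = ∂h/∂y = -0.002454.
Head at (-120, 35) = 179.01 + (-0.003287)·(-430) + (-0.002454)·(-20) = 180.47 m.
That is higher than the 178.22 m at BH-02, so the point is upgradient.

upgradient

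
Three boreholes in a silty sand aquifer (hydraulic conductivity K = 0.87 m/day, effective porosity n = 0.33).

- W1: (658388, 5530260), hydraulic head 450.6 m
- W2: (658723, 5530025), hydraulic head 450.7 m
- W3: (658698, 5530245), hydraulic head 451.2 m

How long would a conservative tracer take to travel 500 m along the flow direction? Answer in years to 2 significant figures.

160 years

With h = a·x + b·y + c and W1 as origin, the differences give:
  335·a + (-235)·b = +0.1
  310·a + (-15)·b = +0.6
Eliminate b (×(-15) and ×(-235), subtract): 67825·a = 139.50 → a = ∂h/∂x = +0.002057
Back-substitute: b = ∂h/∂y = +0.002506.
|∇h| = √(0.002057² + 0.002506²) = 0.003242
Seepage velocity v = K·i/n = 0.87 × 0.003242 / 0.33 = 0.008547 m/day.
t = 500 / 0.008547 = 5.85e+04 days = 160 years.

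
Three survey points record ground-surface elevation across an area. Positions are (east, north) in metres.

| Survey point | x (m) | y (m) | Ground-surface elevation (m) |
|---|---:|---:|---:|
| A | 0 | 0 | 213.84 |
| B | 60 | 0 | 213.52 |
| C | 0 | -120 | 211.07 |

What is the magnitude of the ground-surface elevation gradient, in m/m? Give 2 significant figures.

∂z/∂x = (213.52 − 213.84) / (60 − 0) = -0.005333
∂z/∂y = (211.07 − 213.84) / (-120 − 0) = +0.02308
|∇f| = √(-0.005333² + 0.02308²) = 0.02369 m/m

0.024 m/m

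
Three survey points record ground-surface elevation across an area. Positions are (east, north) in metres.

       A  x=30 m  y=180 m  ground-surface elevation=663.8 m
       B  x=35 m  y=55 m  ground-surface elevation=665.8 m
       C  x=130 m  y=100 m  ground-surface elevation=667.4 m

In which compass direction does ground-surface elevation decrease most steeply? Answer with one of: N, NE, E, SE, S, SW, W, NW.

Differences from A: to B (Δx, Δy, Δh) = (5, -125, +2.0); to C = (100, -80, +3.6).
Solve a·Δx + b·Δy = Δz: det = 5·(-80) − 100·(-125) = 12100.
∂z/∂x = [(+2.0)·(-80) − (+3.6)·(-125)] / 12100 = +0.02397
∂z/∂y = [5·(+3.6) − 100·(+2.0)] / 12100 = -0.01504
Steepest decrease is along −∇f = (-0.02397 E, +0.01504 N) → northwest.

NW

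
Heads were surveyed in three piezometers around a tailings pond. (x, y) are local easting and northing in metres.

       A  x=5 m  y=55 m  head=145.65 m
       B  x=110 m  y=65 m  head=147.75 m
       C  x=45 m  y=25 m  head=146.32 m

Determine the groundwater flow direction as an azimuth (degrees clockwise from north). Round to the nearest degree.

Taking A as reference: B−A = (105, 10, +2.10); C−A = (40, -30, +0.67).
Solve a·Δx + b·Δy = Δh: det = 105·(-30) − 40·10 = -3550.
∂h/∂x = [(+2.10)·(-30) − (+0.67)·10] / -3550 = +0.01963
∂h/∂y = [105·(+0.67) − 40·(+2.10)] / -3550 = +0.003845
Flow direction (−∇h) has components (-0.01963 E, -0.003845 N).
Azimuth = atan2(E, N) = atan2(-0.01963, -0.003845) = 258.9° ≈ 259°.

259°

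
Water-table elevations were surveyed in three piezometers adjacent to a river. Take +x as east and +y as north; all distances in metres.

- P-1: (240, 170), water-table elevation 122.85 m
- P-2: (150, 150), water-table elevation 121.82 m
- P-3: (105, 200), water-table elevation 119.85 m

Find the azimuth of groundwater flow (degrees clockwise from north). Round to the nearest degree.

325°

With h = a·x + b·y + c and P-1 as origin, the differences give:
  (-90)·a + (-20)·b = -1.03
  (-135)·a + 30·b = -3.00
Eliminate b (×30 and ×(-20), subtract): -5400·a = -90.900 → a = ∂h/∂x = +0.01683
Back-substitute: b = ∂h/∂y = -0.02425.
Flow direction (−∇h) has components (-0.01683 E, +0.02425 N).
Azimuth = atan2(E, N) = atan2(-0.01683, +0.02425) = 325.2° ≈ 325°.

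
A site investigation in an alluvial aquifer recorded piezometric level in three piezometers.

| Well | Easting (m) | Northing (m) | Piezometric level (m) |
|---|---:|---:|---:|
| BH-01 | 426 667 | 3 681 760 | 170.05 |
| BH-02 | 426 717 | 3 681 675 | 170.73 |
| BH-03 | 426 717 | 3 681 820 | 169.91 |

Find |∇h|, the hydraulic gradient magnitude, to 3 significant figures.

0.00692

Three-point gradient (reference BH-01): Δ to BH-02 = (50, -85, +0.68), Δ to BH-03 = (50, 60, -0.14).
∂h/∂x = +0.003986, ∂h/∂y = -0.005655 (det = 7250).
|∇h| = √(0.003986² + -0.005655²) = 0.006919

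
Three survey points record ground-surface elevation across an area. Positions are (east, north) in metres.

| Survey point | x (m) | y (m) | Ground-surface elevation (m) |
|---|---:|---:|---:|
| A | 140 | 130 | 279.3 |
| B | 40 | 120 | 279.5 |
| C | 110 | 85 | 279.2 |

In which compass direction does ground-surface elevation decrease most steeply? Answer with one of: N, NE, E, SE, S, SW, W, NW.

SE

With z = a·x + b·y + c and A as origin, the differences give:
  (-100)·a + (-10)·b = +0.2
  (-30)·a + (-45)·b = -0.1
Eliminate b (×(-45) and ×(-10), subtract): 4200·a = -10.00 → a = ∂z/∂x = -0.002381
Back-substitute: b = ∂z/∂y = +0.003810.
Steepest decrease is along −∇f = (+0.002381 E, -0.003810 N) → southeast.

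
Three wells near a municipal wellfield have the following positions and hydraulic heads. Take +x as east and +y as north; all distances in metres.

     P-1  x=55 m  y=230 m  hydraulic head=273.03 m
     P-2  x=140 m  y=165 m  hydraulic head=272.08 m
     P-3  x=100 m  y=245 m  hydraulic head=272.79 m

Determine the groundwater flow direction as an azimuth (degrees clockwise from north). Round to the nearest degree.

127°

With h = a·x + b·y + c and P-1 as origin, the differences give:
  85·a + (-65)·b = -0.95
  45·a + 15·b = -0.24
Eliminate b (×15 and ×(-65), subtract): 4200·a = -29.850 → a = ∂h/∂x = -0.007107
Back-substitute: b = ∂h/∂y = +0.005321.
Flow direction (−∇h) has components (+0.007107 E, -0.005321 N).
Azimuth = atan2(E, N) = atan2(+0.007107, -0.005321) = 126.8° ≈ 127°.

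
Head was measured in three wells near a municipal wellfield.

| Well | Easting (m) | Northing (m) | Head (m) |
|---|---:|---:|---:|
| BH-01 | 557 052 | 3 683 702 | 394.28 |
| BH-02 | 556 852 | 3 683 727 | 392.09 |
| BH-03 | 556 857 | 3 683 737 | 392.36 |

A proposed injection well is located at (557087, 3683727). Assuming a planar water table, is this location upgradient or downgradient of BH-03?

upgradient

Taking BH-01 as reference: BH-02−BH-01 = (-200, 25, -2.19); BH-03−BH-01 = (-195, 35, -1.92).
Solve a·Δx + b·Δy = Δh: det = (-200)·35 − (-195)·25 = -2125.
∂h/∂x = [(-2.19)·35 − (-1.92)·25] / -2125 = +0.01348
∂h/∂y = [(-200)·(-1.92) − (-195)·(-2.19)] / -2125 = +0.02026
Head at (557087, 3683727) = 394.28 + (+0.01348)·(35) + (+0.02026)·(25) = 395.26 m.
That is higher than the 392.36 m at BH-03, so the point is upgradient.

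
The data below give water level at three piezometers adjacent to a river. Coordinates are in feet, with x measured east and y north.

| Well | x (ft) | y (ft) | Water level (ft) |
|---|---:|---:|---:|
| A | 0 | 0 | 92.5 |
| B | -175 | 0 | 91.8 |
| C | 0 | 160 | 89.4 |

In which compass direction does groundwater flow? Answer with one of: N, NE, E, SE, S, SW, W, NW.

∂h/∂x = (91.8 − 92.5) / (-175 − 0) = +0.004000
∂h/∂y = (89.4 − 92.5) / (160 − 0) = -0.01937
Flow = −∇h = (-0.004000 east, +0.01937 north), which points north.

N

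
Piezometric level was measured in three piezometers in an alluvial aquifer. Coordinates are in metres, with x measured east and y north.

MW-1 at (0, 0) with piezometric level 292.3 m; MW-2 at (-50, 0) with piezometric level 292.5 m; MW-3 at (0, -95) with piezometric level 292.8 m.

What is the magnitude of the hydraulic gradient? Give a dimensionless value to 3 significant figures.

∂h/∂x = (292.5 − 292.3) / (-50 − 0) = -0.004000
∂h/∂y = (292.8 − 292.3) / (-95 − 0) = -0.005263
|∇h| = √(-0.004000² + -0.005263²) = 0.006611

0.00661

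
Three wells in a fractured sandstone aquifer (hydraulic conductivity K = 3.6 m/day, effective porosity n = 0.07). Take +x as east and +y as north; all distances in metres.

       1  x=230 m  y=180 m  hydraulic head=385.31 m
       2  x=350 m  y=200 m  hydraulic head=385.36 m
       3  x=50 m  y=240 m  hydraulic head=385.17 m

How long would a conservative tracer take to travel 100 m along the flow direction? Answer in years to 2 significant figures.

5.9 years

Three-point gradient (reference 1): Δ to 2 = (120, 20, +0.05), Δ to 3 = (-180, 60, -0.14).
∂h/∂x = +0.0005370, ∂h/∂y = -0.0007222 (det = 10800).
|∇h| = √(0.0005370² + -0.0007222²) = 0.0009
Seepage velocity v = K·i/n = 3.6 × 0.0009 / 0.07 = 0.04629 m/day.
t = 100 / 0.04629 = 2160 days = 5.91 years.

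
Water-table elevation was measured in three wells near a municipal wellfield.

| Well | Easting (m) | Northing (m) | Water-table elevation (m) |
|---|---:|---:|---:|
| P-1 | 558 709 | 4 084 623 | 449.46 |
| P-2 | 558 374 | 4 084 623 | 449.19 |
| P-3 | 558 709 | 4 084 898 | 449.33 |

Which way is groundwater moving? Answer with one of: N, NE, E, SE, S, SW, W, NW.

∂h/∂x = (449.19 − 449.46) / (558374 − 558709) = +0.0008060
∂h/∂y = (449.33 − 449.46) / (4084898 − 4084623) = -0.0004727
Flow = −∇h = (-0.0008060 east, +0.0004727 north), which points northwest.

NW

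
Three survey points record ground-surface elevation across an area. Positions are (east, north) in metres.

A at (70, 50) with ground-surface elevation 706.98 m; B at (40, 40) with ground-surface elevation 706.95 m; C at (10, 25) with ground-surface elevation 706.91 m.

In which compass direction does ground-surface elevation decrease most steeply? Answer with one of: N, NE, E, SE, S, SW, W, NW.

S

Three-point gradient (reference A): Δ to B = (-30, -10, -0.03), Δ to C = (-60, -25, -0.07).
∂z/∂x = +0.0003333, ∂z/∂y = +0.002000 (det = 150).
Steepest decrease is along −∇f = (-0.0003333 E, -0.002000 N) → south.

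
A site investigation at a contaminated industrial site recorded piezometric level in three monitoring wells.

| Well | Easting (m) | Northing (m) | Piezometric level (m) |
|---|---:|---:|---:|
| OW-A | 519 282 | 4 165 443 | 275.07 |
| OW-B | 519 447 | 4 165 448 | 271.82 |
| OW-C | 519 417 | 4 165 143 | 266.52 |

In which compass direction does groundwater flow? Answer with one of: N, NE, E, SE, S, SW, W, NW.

With h = a·x + b·y + c and OW-A as origin, the differences give:
  165·a + 5·b = -3.25
  135·a + (-300)·b = -8.55
Eliminate b (×(-300) and ×5, subtract): -50175·a = 1017.750 → a = ∂h/∂x = -0.02028
Back-substitute: b = ∂h/∂y = +0.01937.
Flow = −∇h = (+0.02028 east, -0.01937 north), which points southeast.

SE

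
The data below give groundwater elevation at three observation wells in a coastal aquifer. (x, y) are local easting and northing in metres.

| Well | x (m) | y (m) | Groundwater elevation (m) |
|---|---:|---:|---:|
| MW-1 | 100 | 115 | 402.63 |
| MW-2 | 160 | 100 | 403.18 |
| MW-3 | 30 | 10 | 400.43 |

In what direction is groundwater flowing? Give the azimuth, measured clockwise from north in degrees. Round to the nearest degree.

224°

With h = a·x + b·y + c and MW-1 as origin, the differences give:
  60·a + (-15)·b = +0.55
  (-70)·a + (-105)·b = -2.20
Eliminate b (×(-105) and ×(-15), subtract): -7350·a = -90.750 → a = ∂h/∂x = +0.01235
Back-substitute: b = ∂h/∂y = +0.01272.
Flow direction (−∇h) has components (-0.01235 E, -0.01272 N).
Azimuth = atan2(E, N) = atan2(-0.01235, -0.01272) = 224.1° ≈ 224°.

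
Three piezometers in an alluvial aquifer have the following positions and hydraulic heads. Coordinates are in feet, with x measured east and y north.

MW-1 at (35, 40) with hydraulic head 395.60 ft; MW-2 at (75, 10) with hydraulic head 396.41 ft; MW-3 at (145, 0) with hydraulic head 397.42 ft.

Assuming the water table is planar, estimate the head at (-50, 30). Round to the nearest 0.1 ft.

Three-point gradient (reference MW-1): Δ to MW-2 = (40, -30, +0.81), Δ to MW-3 = (110, -40, +1.82).
∂h/∂x = +0.01306, ∂h/∂y = -0.009588 (det = 1700).
h(-50, 30) = 395.60 + (+0.01306)·(-85) + (-0.009588)·(-10) = 395.60 -1.110 +0.096 = 394.586 ft.

394.6 ft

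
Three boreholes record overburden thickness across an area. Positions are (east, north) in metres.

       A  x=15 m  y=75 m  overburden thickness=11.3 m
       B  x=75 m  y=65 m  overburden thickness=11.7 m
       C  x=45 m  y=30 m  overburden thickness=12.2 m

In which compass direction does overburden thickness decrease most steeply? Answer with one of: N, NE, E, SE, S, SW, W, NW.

With d = a·x + b·y + c and A as origin, the differences give:
  60·a + (-10)·b = +0.4
  30·a + (-45)·b = +0.9
Eliminate b (×(-45) and ×(-10), subtract): -2400·a = -9.00 → a = ∂d/∂x = +0.003750
Back-substitute: b = ∂d/∂y = -0.01750.
Steepest decrease is along −∇f = (-0.003750 E, +0.01750 N) → north.

N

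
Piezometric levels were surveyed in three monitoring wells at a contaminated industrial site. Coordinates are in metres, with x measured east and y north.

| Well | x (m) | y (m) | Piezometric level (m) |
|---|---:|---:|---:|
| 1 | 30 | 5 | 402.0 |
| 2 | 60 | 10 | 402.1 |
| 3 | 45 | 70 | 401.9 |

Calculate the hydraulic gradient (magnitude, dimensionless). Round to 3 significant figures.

0.00444

Taking 1 as reference: 2−1 = (30, 5, +0.1); 3−1 = (15, 65, -0.1).
Determinant of the coordinate differences = 30·65 − 15·5 = 1875.
∂h/∂x = [(+0.1)·65 − (-0.1)·5] / 1875 = +0.003733
∂h/∂y = [30·(-0.1) − 15·(+0.1)] / 1875 = -0.002400
|∇h| = √(0.003733² + -0.002400²) = 0.004438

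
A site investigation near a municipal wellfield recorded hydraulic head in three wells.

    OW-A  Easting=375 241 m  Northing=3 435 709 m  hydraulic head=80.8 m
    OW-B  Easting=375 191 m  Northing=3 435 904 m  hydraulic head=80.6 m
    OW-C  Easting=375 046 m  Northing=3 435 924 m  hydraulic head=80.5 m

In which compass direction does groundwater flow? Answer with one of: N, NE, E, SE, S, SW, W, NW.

NW

Differences from OW-A: to OW-B (Δx, Δy, Δh) = (-50, 195, -0.2); to OW-C = (-195, 215, -0.3).
Solve a·Δx + b·Δy = Δh: det = (-50)·215 − (-195)·195 = 27275.
∂h/∂x = [(-0.2)·215 − (-0.3)·195] / 27275 = +0.0005683
∂h/∂y = [(-50)·(-0.3) − (-195)·(-0.2)] / 27275 = -0.0008799
Flow = −∇h = (-0.0005683 east, +0.0008799 north), which points northwest.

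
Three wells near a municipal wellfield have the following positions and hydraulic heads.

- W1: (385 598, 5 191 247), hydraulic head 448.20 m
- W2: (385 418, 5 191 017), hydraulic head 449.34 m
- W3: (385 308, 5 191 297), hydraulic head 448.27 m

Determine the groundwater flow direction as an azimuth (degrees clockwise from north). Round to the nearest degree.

013°

With h = a·x + b·y + c and W1 as origin, the differences give:
  (-180)·a + (-230)·b = +1.14
  (-290)·a + 50·b = +0.07
Eliminate b (×50 and ×(-230), subtract): -75700·a = 73.100 → a = ∂h/∂x = -0.0009657
Back-substitute: b = ∂h/∂y = -0.004201.
Flow direction (−∇h) has components (+0.0009657 E, +0.004201 N).
Azimuth = atan2(E, N) = atan2(+0.0009657, +0.004201) = 12.9° ≈ 013°.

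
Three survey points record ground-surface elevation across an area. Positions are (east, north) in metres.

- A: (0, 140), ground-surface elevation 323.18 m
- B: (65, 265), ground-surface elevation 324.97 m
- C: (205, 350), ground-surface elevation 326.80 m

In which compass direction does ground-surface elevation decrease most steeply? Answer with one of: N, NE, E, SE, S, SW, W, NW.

With z = a·x + b·y + c and A as origin, the differences give:
  65·a + 125·b = +1.79
  205·a + 210·b = +3.62
Eliminate b (×210 and ×125, subtract): -11975·a = -76.600 → a = ∂z/∂x = +0.006397
Back-substitute: b = ∂z/∂y = +0.01099.
Steepest decrease is along −∇f = (-0.006397 E, -0.01099 N) → southwest.

SW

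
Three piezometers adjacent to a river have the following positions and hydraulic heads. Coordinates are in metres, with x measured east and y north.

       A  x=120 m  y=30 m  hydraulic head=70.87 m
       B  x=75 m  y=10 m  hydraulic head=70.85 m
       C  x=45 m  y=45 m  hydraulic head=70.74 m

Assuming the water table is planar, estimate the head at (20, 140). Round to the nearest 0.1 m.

Differences from A: to B (Δx, Δy, Δh) = (-45, -20, -0.02); to C = (-75, 15, -0.13).
Solve a·Δx + b·Δy = Δh: det = (-45)·15 − (-75)·(-20) = -2175.
∂h/∂x = [(-0.02)·15 − (-0.13)·(-20)] / -2175 = +0.001333
∂h/∂y = [(-45)·(-0.13) − (-75)·(-0.02)] / -2175 = -0.002000
h(20, 140) = 70.87 + (+0.001333)·(-100) + (-0.002000)·(110) = 70.87 -0.133 -0.220 = 70.517 m.

70.5 m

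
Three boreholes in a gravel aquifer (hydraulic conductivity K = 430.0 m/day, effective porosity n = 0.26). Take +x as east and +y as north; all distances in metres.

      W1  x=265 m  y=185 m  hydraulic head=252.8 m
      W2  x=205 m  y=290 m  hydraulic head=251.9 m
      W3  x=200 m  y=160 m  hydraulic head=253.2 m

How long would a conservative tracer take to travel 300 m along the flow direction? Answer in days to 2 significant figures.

Differences from W1: to W2 (Δx, Δy, Δh) = (-60, 105, -0.9); to W3 = (-65, -25, +0.4).
Solve a·Δx + b·Δy = Δh: det = (-60)·(-25) − (-65)·105 = 8325.
∂h/∂x = [(-0.9)·(-25) − (+0.4)·105] / 8325 = -0.002342
∂h/∂y = [(-60)·(+0.4) − (-65)·(-0.9)] / 8325 = -0.009910
|∇h| = √(-0.002342² + -0.009910²) = 0.01018
Seepage velocity v = K·i/n = 430.0 × 0.01018 / 0.26 = 16.84 m/day.
t = 300 / 16.84 = 17.81 days.

18 days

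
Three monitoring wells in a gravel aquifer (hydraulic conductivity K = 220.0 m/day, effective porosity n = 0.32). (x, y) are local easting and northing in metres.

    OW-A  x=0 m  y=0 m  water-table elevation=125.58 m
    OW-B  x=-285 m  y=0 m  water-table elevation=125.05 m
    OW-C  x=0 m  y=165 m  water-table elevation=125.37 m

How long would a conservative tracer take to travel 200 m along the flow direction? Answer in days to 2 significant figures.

130 days

∂h/∂x = (125.05 − 125.58) / (-285 − 0) = +0.001860
∂h/∂y = (125.37 − 125.58) / (165 − 0) = -0.001273
|∇h| = √(0.001860² + -0.001273²) = 0.002254
Seepage velocity v = K·i/n = 220.0 × 0.002254 / 0.32 = 1.55 m/day.
t = 200 / 1.55 = 129 days.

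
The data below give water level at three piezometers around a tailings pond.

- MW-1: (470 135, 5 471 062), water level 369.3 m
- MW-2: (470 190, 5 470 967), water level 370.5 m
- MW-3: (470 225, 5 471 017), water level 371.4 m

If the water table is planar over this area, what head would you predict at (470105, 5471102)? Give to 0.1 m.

368.6 m

With h = a·x + b·y + c and MW-1 as origin, the differences give:
  55·a + (-95)·b = +1.2
  90·a + (-45)·b = +2.1
Eliminate b (×(-45) and ×(-95), subtract): 6075·a = 145.50 → a = ∂h/∂x = +0.02395
Back-substitute: b = ∂h/∂y = +0.001235.
h(470105, 5471102) = 369.3 + (+0.02395)·(-30) + (+0.001235)·(40) = 369.3 -0.719 +0.049 = 368.631 m.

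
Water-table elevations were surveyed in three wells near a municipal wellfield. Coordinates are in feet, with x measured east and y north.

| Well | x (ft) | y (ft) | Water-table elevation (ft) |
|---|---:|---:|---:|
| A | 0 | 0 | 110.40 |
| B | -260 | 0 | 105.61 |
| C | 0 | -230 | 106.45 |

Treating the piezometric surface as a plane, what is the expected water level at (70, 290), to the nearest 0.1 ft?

∂h/∂x = (105.61 − 110.40) / (-260 − 0) = +0.01842
∂h/∂y = (106.45 − 110.40) / (-230 − 0) = +0.01717
h(70, 290) = 110.40 + (+0.01842)·(70) + (+0.01717)·(290) = 110.40 +1.290 +4.980 = 116.670 ft.

116.7 ft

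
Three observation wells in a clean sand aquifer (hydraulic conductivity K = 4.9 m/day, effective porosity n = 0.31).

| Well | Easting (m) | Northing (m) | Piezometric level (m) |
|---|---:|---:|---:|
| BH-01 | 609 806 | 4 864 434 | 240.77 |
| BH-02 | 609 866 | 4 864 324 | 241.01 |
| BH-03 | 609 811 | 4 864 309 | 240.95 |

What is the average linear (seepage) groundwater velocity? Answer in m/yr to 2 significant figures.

12 m/yr

Differences from BH-01: to BH-02 (Δx, Δy, Δh) = (60, -110, +0.24); to BH-03 = (5, -125, +0.18).
Solve a·Δx + b·Δy = Δh: det = 60·(-125) − 5·(-110) = -6950.
∂h/∂x = [(+0.24)·(-125) − (+0.18)·(-110)] / -6950 = +0.001468
∂h/∂y = [60·(+0.18) − 5·(+0.24)] / -6950 = -0.001381
|∇h| = √(0.001468² + -0.001381²) = 0.002015
Seepage velocity v = K·i/n = 4.9 × 0.002015 / 0.31 = 0.03185 m/day = 11.63 m/yr.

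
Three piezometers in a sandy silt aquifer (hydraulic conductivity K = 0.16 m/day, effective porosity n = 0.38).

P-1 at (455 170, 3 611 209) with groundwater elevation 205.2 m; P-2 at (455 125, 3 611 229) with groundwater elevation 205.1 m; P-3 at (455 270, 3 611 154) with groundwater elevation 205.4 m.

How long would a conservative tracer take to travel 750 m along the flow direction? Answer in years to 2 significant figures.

1300 years

Three-point gradient (reference P-1): Δ to P-2 = (-45, 20, -0.1), Δ to P-3 = (100, -55, +0.2).
∂h/∂x = +0.003158, ∂h/∂y = +0.002105 (det = 475).
|∇h| = √(0.003158² + 0.002105²) = 0.003795
Seepage velocity v = K·i/n = 0.16 × 0.003795 / 0.38 = 0.001598 m/day.
t = 750 / 0.001598 = 4.693e+05 days = 1.28e+03 years.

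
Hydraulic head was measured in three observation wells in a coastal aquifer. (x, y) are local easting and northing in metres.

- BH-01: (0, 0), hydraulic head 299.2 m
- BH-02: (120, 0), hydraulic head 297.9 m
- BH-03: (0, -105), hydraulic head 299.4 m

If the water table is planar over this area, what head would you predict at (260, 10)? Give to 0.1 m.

∂h/∂x = (297.9 − 299.2) / (120 − 0) = -0.01083
∂h/∂y = (299.4 − 299.2) / (-105 − 0) = -0.001905
h(260, 10) = 299.2 + (-0.01083)·(260) + (-0.001905)·(10) = 299.2 -2.817 -0.019 = 296.364 m.

296.4 m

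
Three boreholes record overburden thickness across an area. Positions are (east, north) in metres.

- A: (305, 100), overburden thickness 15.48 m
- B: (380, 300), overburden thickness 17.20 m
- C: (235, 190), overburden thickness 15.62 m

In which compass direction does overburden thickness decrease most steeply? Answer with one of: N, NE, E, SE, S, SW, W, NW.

SW

With d = a·x + b·y + c and A as origin, the differences give:
  75·a + 200·b = +1.72
  (-70)·a + 90·b = +0.14
Eliminate b (×90 and ×200, subtract): 20750·a = 126.800 → a = ∂d/∂x = +0.006111
Back-substitute: b = ∂d/∂y = +0.006308.
Steepest decrease is along −∇f = (-0.006111 E, -0.006308 N) → southwest.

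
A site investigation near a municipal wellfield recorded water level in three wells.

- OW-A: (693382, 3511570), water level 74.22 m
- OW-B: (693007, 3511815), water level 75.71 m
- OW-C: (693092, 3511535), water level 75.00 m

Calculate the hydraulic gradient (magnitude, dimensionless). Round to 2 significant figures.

Taking OW-A as reference: OW-B−OW-A = (-375, 245, +1.49); OW-C−OW-A = (-290, -35, +0.78).
Solve a·Δx + b·Δy = Δh: det = (-375)·(-35) − (-290)·245 = 84175.
∂h/∂x = [(+1.49)·(-35) − (+0.78)·245] / 84175 = -0.002890
∂h/∂y = [(-375)·(+0.78) − (-290)·(+1.49)] / 84175 = +0.001658
|∇h| = √(-0.002890² + 0.001658²) = 0.003332

0.0033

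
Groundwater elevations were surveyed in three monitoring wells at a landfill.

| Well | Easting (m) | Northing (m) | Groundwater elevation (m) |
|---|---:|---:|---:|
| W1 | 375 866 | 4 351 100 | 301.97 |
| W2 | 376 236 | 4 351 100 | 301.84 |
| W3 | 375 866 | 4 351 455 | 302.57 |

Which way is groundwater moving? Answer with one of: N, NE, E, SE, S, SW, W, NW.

S

∂h/∂x = (301.84 − 301.97) / (376236 − 375866) = -0.0003514
∂h/∂y = (302.57 − 301.97) / (4351455 − 4351100) = +0.001690
Flow = −∇h = (+0.0003514 east, -0.001690 north), which points south.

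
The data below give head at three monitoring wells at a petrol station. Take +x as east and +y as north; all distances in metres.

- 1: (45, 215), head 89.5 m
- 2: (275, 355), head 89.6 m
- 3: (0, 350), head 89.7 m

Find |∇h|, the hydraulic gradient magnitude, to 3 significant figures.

With h = a·x + b·y + c and 1 as origin, the differences give:
  230·a + 140·b = +0.1
  (-45)·a + 135·b = +0.2
Eliminate b (×135 and ×140, subtract): 37350·a = -14.50 → a = ∂h/∂x = -0.0003882
Back-substitute: b = ∂h/∂y = +0.001352.
|∇h| = √(-0.0003882² + 0.001352²) = 0.001407

0.00141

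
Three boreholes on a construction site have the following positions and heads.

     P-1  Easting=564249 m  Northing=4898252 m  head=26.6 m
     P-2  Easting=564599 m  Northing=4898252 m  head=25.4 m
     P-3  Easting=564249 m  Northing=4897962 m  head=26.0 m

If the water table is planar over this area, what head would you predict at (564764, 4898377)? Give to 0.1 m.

∂h/∂x = (25.4 − 26.6) / (564599 − 564249) = -0.003429
∂h/∂y = (26.0 − 26.6) / (4897962 − 4898252) = +0.002069
h(564764, 4898377) = 26.6 + (-0.003429)·(515) + (+0.002069)·(125) = 26.6 -1.766 +0.259 = 25.093 m.

25.1 m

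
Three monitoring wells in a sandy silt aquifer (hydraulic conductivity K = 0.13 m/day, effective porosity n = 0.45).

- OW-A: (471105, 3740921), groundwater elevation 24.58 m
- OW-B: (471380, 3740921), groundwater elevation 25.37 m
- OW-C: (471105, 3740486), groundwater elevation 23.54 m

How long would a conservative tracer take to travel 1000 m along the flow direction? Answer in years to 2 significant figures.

∂h/∂x = (25.37 − 24.58) / (471380 − 471105) = +0.002873
∂h/∂y = (23.54 − 24.58) / (3740486 − 3740921) = +0.002391
|∇h| = √(0.002873² + 0.002391²) = 0.003738
Seepage velocity v = K·i/n = 0.13 × 0.003738 / 0.45 = 0.00108 m/day.
t = 1000 / 0.00108 = 9.259e+05 days = 2.53e+03 years.

2500 years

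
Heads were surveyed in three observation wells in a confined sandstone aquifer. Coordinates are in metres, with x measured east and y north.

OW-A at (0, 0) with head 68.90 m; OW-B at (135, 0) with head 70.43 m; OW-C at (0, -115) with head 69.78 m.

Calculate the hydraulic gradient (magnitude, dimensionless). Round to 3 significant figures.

∂h/∂x = (70.43 − 68.90) / (135 − 0) = +0.01133
∂h/∂y = (69.78 − 68.90) / (-115 − 0) = -0.007652
|∇h| = √(0.01133² + -0.007652²) = 0.01367

0.0137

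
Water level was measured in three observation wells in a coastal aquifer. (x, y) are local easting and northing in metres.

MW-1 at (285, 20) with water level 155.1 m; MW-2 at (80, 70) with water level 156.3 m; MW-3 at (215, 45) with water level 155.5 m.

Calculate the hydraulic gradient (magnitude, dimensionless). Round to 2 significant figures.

0.0063

Three-point gradient (reference MW-1): Δ to MW-2 = (-205, 50, +1.2), Δ to MW-3 = (-70, 25, +0.4).
∂h/∂x = -0.006154, ∂h/∂y = -0.001231 (det = -1625).
|∇h| = √(-0.006154² + -0.001231²) = 0.006276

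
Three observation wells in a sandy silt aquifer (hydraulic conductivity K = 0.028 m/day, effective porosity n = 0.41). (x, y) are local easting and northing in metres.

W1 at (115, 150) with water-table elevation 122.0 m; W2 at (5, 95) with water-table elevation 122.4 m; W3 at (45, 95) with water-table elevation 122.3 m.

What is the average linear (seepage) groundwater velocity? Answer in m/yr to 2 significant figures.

0.084 m/yr

Three-point gradient (reference W1): Δ to W2 = (-110, -55, +0.4), Δ to W3 = (-70, -55, +0.3).
∂h/∂x = -0.002500, ∂h/∂y = -0.002273 (det = 2200).
|∇h| = √(-0.002500² + -0.002273²) = 0.003379
Seepage velocity v = K·i/n = 0.028 × 0.003379 / 0.41 = 0.0002308 m/day = 0.0843 m/yr.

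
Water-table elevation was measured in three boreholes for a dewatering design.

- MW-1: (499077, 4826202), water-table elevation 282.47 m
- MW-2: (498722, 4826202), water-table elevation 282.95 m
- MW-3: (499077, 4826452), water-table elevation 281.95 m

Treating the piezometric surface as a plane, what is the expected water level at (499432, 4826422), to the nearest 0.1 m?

∂h/∂x = (282.95 − 282.47) / (498722 − 499077) = -0.001352
∂h/∂y = (281.95 − 282.47) / (4826452 − 4826202) = -0.002080
h(499432, 4826422) = 282.47 + (-0.001352)·(355) + (-0.002080)·(220) = 282.47 -0.480 -0.458 = 281.532 m.

281.5 m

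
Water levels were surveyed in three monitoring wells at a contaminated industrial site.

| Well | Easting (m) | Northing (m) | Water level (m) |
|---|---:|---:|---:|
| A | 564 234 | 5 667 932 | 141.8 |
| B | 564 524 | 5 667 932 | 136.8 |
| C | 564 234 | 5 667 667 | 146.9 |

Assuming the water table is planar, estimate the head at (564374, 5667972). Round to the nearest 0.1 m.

∂h/∂x = (136.8 − 141.8) / (564524 − 564234) = -0.01724
∂h/∂y = (146.9 − 141.8) / (5667667 − 5667932) = -0.01925
h(564374, 5667972) = 141.8 + (-0.01724)·(140) + (-0.01925)·(40) = 141.8 -2.414 -0.770 = 138.616 m.

138.6 m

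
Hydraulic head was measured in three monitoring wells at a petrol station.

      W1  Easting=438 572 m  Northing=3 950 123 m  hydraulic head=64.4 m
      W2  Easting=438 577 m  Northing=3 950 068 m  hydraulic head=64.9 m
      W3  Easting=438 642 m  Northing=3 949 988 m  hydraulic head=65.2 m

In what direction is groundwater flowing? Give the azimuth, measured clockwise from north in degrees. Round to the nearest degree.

Differences from W1: to W2 (Δx, Δy, Δh) = (5, -55, +0.5); to W3 = (70, -135, +0.8).
Determinant of the coordinate differences = 5·(-135) − 70·(-55) = 3175.
∂h/∂x = [(+0.5)·(-135) − (+0.8)·(-55)] / 3175 = -0.007402
∂h/∂y = [5·(+0.8) − 70·(+0.5)] / 3175 = -0.009764
Flow direction (−∇h) has components (+0.007402 E, +0.009764 N).
Azimuth = atan2(E, N) = atan2(+0.007402, +0.009764) = 37.2° ≈ 037°.

037°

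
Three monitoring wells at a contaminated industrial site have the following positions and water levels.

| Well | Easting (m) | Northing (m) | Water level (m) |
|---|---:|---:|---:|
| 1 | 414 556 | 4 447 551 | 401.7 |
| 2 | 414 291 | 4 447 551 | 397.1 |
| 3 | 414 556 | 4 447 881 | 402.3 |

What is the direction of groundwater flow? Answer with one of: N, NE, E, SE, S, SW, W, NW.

∂h/∂x = (397.1 − 401.7) / (414291 − 414556) = +0.01736
∂h/∂y = (402.3 − 401.7) / (4447881 − 4447551) = +0.001818
Flow = −∇h = (-0.01736 east, -0.001818 north), which points west.

W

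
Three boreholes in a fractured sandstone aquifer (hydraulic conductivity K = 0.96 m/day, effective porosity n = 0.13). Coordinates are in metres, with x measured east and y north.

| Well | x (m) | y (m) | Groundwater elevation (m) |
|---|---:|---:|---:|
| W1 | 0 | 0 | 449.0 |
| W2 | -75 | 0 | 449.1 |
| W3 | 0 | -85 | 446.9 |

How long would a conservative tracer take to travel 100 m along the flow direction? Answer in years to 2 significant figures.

1.5 years

∂h/∂x = (449.1 − 449.0) / (-75 − 0) = -0.001333
∂h/∂y = (446.9 − 449.0) / (-85 − 0) = +0.02471
|∇h| = √(-0.001333² + 0.02471²) = 0.02475
Seepage velocity v = K·i/n = 0.96 × 0.02475 / 0.13 = 0.1828 m/day.
t = 100 / 0.1828 = 547 days = 1.5 years.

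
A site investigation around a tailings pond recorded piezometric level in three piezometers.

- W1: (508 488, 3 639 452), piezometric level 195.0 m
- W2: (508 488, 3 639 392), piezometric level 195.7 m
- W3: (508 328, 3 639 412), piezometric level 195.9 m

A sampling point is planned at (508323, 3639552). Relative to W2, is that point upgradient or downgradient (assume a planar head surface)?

With h = a·x + b·y + c and W1 as origin, the differences give:
  0·a + (-60)·b = +0.7
  (-160)·a + (-40)·b = +0.9
Eliminate b (×(-40) and ×(-60), subtract): -9600·a = 26.00 → a = ∂h/∂x = -0.002708
Back-substitute: b = ∂h/∂y = -0.01167.
Head at (508323, 3639552) = 195.0 + (-0.002708)·(-165) + (-0.01167)·(100) = 194.28 m.
That is lower than the 195.7 m at W2, so the point is downgradient.

downgradient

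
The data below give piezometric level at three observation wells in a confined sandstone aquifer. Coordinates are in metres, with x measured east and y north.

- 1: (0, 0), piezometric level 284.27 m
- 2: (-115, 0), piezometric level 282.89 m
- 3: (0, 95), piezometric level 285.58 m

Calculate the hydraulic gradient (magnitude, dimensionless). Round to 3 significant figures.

0.0183

∂h/∂x = (282.89 − 284.27) / (-115 − 0) = +0.01200
∂h/∂y = (285.58 − 284.27) / (95 − 0) = +0.01379
|∇h| = √(0.01200² + 0.01379²) = 0.01828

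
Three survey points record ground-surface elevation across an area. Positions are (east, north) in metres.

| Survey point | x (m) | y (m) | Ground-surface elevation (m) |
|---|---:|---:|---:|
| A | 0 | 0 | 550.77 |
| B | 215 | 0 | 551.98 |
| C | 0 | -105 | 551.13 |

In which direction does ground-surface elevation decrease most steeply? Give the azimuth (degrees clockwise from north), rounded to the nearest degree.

∂z/∂x = (551.98 − 550.77) / (215 − 0) = +0.005628
∂z/∂y = (551.13 − 550.77) / (-105 − 0) = -0.003429
Steepest decrease is along −∇f: components (-0.005628 E, +0.003429 N).
Azimuth = atan2(-0.005628, +0.003429) = 301.4° ≈ 301°.

301°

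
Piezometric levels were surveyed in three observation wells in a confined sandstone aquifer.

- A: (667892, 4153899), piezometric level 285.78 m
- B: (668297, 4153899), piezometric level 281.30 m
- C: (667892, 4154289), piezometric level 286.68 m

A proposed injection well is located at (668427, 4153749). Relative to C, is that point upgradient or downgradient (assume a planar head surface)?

∂h/∂x = (281.30 − 285.78) / (668297 − 667892) = -0.01106
∂h/∂y = (286.68 − 285.78) / (4154289 − 4153899) = +0.002308
Head at (668427, 4153749) = 285.78 + (-0.01106)·(535) + (+0.002308)·(-150) = 279.52 m.
That is lower than the 286.68 m at C, so the point is downgradient.

downgradient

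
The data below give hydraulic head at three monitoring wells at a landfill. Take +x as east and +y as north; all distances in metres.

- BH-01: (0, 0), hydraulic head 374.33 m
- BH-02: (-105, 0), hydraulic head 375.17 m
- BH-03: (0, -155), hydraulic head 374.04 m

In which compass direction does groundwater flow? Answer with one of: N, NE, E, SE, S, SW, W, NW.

E

∂h/∂x = (375.17 − 374.33) / (-105 − 0) = -0.008000
∂h/∂y = (374.04 − 374.33) / (-155 − 0) = +0.001871
Flow = −∇h = (+0.008000 east, -0.001871 north), which points east.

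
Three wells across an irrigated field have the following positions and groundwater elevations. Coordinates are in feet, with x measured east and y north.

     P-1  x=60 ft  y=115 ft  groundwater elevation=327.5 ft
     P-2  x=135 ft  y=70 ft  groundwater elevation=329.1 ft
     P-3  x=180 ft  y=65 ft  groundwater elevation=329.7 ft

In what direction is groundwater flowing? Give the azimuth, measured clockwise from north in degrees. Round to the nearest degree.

Differences from P-1: to P-2 (Δx, Δy, Δh) = (75, -45, +1.6); to P-3 = (120, -50, +2.2).
Determinant of the coordinate differences = 75·(-50) − 120·(-45) = 1650.
∂h/∂x = [(+1.6)·(-50) − (+2.2)·(-45)] / 1650 = +0.01152
∂h/∂y = [75·(+2.2) − 120·(+1.6)] / 1650 = -0.01636
Flow direction (−∇h) has components (-0.01152 E, +0.01636 N).
Azimuth = atan2(E, N) = atan2(-0.01152, +0.01636) = 324.9° ≈ 325°.

325°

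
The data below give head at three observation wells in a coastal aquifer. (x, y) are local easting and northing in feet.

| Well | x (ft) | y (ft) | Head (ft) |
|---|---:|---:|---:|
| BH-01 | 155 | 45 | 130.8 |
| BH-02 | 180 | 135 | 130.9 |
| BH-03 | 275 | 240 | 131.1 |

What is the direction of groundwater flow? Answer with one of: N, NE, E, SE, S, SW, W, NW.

SW

Taking BH-01 as reference: BH-02−BH-01 = (25, 90, +0.1); BH-03−BH-01 = (120, 195, +0.3).
Determinant of the coordinate differences = 25·195 − 120·90 = -5925.
∂h/∂x = [(+0.1)·195 − (+0.3)·90] / -5925 = +0.001266
∂h/∂y = [25·(+0.3) − 120·(+0.1)] / -5925 = +0.0007595
Flow = −∇h = (-0.001266 east, -0.0007595 north), which points southwest.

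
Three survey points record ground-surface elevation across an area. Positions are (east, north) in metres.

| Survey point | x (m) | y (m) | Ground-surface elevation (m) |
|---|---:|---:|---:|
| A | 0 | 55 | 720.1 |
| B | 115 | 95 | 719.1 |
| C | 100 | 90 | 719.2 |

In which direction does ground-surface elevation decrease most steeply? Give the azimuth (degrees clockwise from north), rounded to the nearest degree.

With z = a·x + b·y + c and A as origin, the differences give:
  115·a + 40·b = -1.0
  100·a + 35·b = -0.9
Eliminate b (×35 and ×40, subtract): 25·a = 1.00 → a = ∂z/∂x = +0.04000
Back-substitute: b = ∂z/∂y = -0.1400.
Steepest decrease is along −∇f: components (-0.04000 E, +0.1400 N).
Azimuth = atan2(-0.04000, +0.1400) = 344.1° ≈ 344°.

344°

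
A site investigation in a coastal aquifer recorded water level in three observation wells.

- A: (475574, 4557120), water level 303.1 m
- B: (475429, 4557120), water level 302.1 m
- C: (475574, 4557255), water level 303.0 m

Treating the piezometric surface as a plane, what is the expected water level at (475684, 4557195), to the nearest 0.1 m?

∂h/∂x = (302.1 − 303.1) / (475429 − 475574) = +0.006897
∂h/∂y = (303.0 − 303.1) / (4557255 − 4557120) = -0.0007407
h(475684, 4557195) = 303.1 + (+0.006897)·(110) + (-0.0007407)·(75) = 303.1 +0.759 -0.056 = 303.803 m.

303.8 m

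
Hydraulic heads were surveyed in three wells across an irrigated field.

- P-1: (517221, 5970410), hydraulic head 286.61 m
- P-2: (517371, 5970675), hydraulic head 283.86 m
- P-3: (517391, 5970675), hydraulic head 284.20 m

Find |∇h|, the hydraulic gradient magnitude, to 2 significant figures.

0.026

Taking P-1 as reference: P-2−P-1 = (150, 265, -2.75); P-3−P-1 = (170, 265, -2.41).
Solve a·Δx + b·Δy = Δh: det = 150·265 − 170·265 = -5300.
∂h/∂x = [(-2.75)·265 − (-2.41)·265] / -5300 = +0.01700
∂h/∂y = [150·(-2.41) − 170·(-2.75)] / -5300 = -0.02000
|∇h| = √(0.01700² + -0.02000²) = 0.02625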